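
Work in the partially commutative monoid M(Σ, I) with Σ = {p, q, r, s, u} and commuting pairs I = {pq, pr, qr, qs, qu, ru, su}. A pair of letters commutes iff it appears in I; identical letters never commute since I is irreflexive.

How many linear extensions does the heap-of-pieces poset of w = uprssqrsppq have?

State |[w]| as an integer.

0(u) covers ∅
1(p) covers 0:u
2(r) covers ∅
3(s) covers 1:p, 2:r
4(s) covers 3:s
5(q) covers ∅
6(r) covers 4:s
7(s) covers 6:r
8(p) covers 7:s
9(p) covers 8:p
10(q) covers 5:q
floor of heap: 0:u, 2:r, 5:q
completions by unplaced set U, small U first (add the entries for U minus each lowest piece of U):
  |U|=1: {9}:1  {10}:1
  |U|=2: {5,10}:1  {8,9}:1  {9,10}:2
  |U|=3: {5,9,10}:3  {7,8,9}:1  {8,9,10}:3
  |U|=4: {5,8,9,10}:6  {6,7,8,9}:1  {7,8,9,10}:4
  |U|=5: {4,6,7,8,9}:1  {5,7,8,9,10}:10  {6,7,8,9,10}:5
  |U|=6: {3,4,6,7,8,9}:1  {4,6,7,8,9,10}:6  {5,6,7,8,9,10}:15
  |U|=7: {1,3,4,6,7,8,9}:1  {2,3,4,6,7,8,9}:1  {3,4,6,7,8,9,10}:7  {4,5,6,7,8,9,10}:21
  |U|=8: {0,1,3,4,6,7,8,9}:1  {1,2,3,4,6,7,8,9}:2  {1,3,4,6,7,8,9,10}:8  {2,3,4,6,7,8,9,10}:8  {3,4,5,6,7,8,9,10}:28
  |U|=9: {0,1,2,3,4,6,7,8,9}:3  {0,1,3,4,6,7,8,9,10}:9  {1,2,3,4,6,7,8,9,10}:18  {1,3,4,5,6,7,8,9,10}:36  {2,3,4,5,6,7,8,9,10}:36
  start at 0(u): 90
  start at 2(r): 45
  start at 5(q): 30
sum over floor = 165

165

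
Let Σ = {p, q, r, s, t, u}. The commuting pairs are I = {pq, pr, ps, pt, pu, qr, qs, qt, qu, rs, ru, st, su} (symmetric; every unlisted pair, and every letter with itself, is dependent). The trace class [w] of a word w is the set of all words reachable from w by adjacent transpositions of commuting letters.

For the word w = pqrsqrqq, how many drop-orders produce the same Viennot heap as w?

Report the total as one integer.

#0=p has no predecessor
#1=q has no predecessor
#2=r has no predecessor
#3=s has no predecessor
#4=q depends on [1:q]
#5=r depends on [2:r]
#6=q depends on [4:q]
#7=q depends on [6:q]
sources: [0:p, 1:q, 2:r, 3:s]
N(rest) = Σ N(rest − s) over sources s of rest; N(one piece) = 1:
  size 1 → [0]=1  [3]=1  [5]=1  [7]=1
  size 2 → [0,3]=2  [0,5]=2  [0,7]=2  [2,5]=1  [3,5]=2  [3,7]=2  [5,7]=2  [6,7]=1
  size 3 → [0,2,5]=3  [0,3,5]=6  [0,3,7]=6  [0,5,7]=6  [0,6,7]=3  [2,3,5]=3  [2,5,7]=3  [3,5,7]=6  [3,6,7]=3  [4,6,7]=1  [5,6,7]=3
  size 4 → [0,2,3,5]=12  [0,2,5,7]=12  [0,3,5,7]=24  [0,3,6,7]=12  [0,4,6,7]=4  [0,5,6,7]=12  [1,4,6,7]=1  [2,3,5,7]=12  [2,5,6,7]=6  [3,4,6,7]=4  [3,5,6,7]=12  [4,5,6,7]=4
  size 5 → [0,1,4,6,7]=5  [0,2,3,5,7]=60  [0,2,5,6,7]=30  [0,3,4,6,7]=20  [0,3,5,6,7]=60  [0,4,5,6,7]=20  [1,3,4,6,7]=5  [1,4,5,6,7]=5  [2,3,5,6,7]=30  [2,4,5,6,7]=10  [3,4,5,6,7]=20
  size 6 → [0,1,3,4,6,7]=30  [0,1,4,5,6,7]=30  [0,2,3,5,6,7]=180  [0,2,4,5,6,7]=60  [0,3,4,5,6,7]=120  [1,2,4,5,6,7]=15  [1,3,4,5,6,7]=30  [2,3,4,5,6,7]=60
  first=0(p) contributes 105
  first=1(q) contributes 420
  first=2(r) contributes 210
  first=3(s) contributes 105
|[w]| = 840

840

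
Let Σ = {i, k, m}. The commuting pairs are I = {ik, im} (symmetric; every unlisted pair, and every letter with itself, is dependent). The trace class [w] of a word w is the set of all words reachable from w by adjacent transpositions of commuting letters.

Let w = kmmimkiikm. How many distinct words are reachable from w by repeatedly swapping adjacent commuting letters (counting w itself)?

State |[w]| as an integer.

120

#0=k has no predecessor
#1=m depends on [0:k]
#2=m depends on [1:m]
#3=i has no predecessor
#4=m depends on [2:m]
#5=k depends on [4:m]
#6=i depends on [3:i]
#7=i depends on [6:i]
#8=k depends on [5:k]
#9=m depends on [8:k]
sources: [0:k, 3:i]
N(rest) = Σ N(rest − s) over sources s of rest; N(one piece) = 1:
  size 1 → [7]=1  [9]=1
  size 2 → [6,7]=1  [7,9]=2  [8,9]=1
  size 3 → [3,6,7]=1  [5,8,9]=1  [6,7,9]=3  [7,8,9]=3
  size 4 → [3,6,7,9]=4  [4,5,8,9]=1  [5,7,8,9]=4  [6,7,8,9]=6
  size 5 → [2,4,5,8,9]=1  [3,6,7,8,9]=10  [4,5,7,8,9]=5  [5,6,7,8,9]=10
  size 6 → [1,2,4,5,8,9]=1  [2,4,5,7,8,9]=6  [3,5,6,7,8,9]=20  [4,5,6,7,8,9]=15
  size 7 → [0,1,2,4,5,8,9]=1  [1,2,4,5,7,8,9]=7  [2,4,5,6,7,8,9]=21  [3,4,5,6,7,8,9]=35
  size 8 → [0,1,2,4,5,7,8,9]=8  [1,2,4,5,6,7,8,9]=28  [2,3,4,5,6,7,8,9]=56
  first=0(k) contributes 84
  first=3(i) contributes 36
|[w]| = 120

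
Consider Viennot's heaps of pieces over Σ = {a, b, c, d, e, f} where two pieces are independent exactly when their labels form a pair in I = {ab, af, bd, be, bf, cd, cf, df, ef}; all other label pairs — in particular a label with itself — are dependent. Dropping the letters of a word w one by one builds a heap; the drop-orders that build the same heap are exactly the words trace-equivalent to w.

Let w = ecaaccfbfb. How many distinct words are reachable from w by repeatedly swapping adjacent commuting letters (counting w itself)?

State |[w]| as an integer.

#0=e has no predecessor
#1=c depends on [0:e]
#2=a depends on [1:c]
#3=a depends on [2:a]
#4=c depends on [3:a]
#5=c depends on [4:c]
#6=f has no predecessor
#7=b depends on [5:c]
#8=f depends on [6:f]
#9=b depends on [7:b]
sources: [0:e, 6:f]
N(rest) = Σ N(rest − s) over sources s of rest; N(one piece) = 1:
  size 1 → [8]=1  [9]=1
  size 2 → [6,8]=1  [7,9]=1  [8,9]=2
  size 3 → [5,7,9]=1  [6,8,9]=3  [7,8,9]=3
  size 4 → [4,5,7,9]=1  [5,7,8,9]=4  [6,7,8,9]=6
  size 5 → [3,4,5,7,9]=1  [4,5,7,8,9]=5  [5,6,7,8,9]=10
  size 6 → [2,3,4,5,7,9]=1  [3,4,5,7,8,9]=6  [4,5,6,7,8,9]=15
  size 7 → [1,2,3,4,5,7,9]=1  [2,3,4,5,7,8,9]=7  [3,4,5,6,7,8,9]=21
  size 8 → [0,1,2,3,4,5,7,9]=1  [1,2,3,4,5,7,8,9]=8  [2,3,4,5,6,7,8,9]=28
  first=0(e) contributes 36
  first=6(f) contributes 9
|[w]| = 45

45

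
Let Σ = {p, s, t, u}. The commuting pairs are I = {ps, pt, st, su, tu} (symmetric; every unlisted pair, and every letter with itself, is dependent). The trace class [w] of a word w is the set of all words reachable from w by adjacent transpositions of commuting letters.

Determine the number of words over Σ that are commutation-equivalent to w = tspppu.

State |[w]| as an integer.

30

drop 0:t onto floor
drop 1:s onto floor
drop 2:p onto floor
drop 3:p onto {2:p}
drop 4:p onto {3:p}
drop 5:u onto {4:p}
ground layer = {0:t, 1:s, 2:p}
drop-orders for the pieces not yet dropped (sum over which currently-grounded one goes next):
  1 to go: {0} 1  {1} 1  {5} 1
  2 to go: {0,1} 2  {0,5} 2  {1,5} 2  {4,5} 1
  3 to go: {0,1,5} 6  {0,4,5} 3  {1,4,5} 3  {3,4,5} 1
  4 to go: {0,1,4,5} 12  {0,3,4,5} 4  {1,3,4,5} 4  {2,3,4,5} 1
  if 0:t drops first: 5 orders
  if 1:s drops first: 5 orders
  if 2:p drops first: 20 orders
heap linearizations: 30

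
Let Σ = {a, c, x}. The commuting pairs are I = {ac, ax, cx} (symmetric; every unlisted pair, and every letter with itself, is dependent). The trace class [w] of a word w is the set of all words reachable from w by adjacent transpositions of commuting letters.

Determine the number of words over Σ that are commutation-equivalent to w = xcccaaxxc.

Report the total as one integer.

1260

0(x) covers ∅
1(c) covers ∅
2(c) covers 1:c
3(c) covers 2:c
4(a) covers ∅
5(a) covers 4:a
6(x) covers 0:x
7(x) covers 6:x
8(c) covers 3:c
floor of heap: 0:x, 1:c, 4:a
completions by unplaced set U, small U first (add the entries for U minus each lowest piece of U):
  |U|=1: {5}:1  {7}:1  {8}:1
  |U|=2: {3,8}:1  {4,5}:1  {5,7}:2  {5,8}:2  {6,7}:1  {7,8}:2
  |U|=3: {0,6,7}:1  {2,3,8}:1  {3,5,8}:3  {3,7,8}:3  {4,5,7}:3  {4,5,8}:3  {5,6,7}:3  {5,7,8}:6  {6,7,8}:3
  |U|=4: {0,5,6,7}:4  {0,6,7,8}:4  {1,2,3,8}:1  {2,3,5,8}:4  {2,3,7,8}:4  {3,4,5,8}:6  {3,5,7,8}:12  {3,6,7,8}:6  {4,5,6,7}:6  {4,5,7,8}:12  {5,6,7,8}:12
  |U|=5: {0,3,6,7,8}:10  {0,4,5,6,7}:10  {0,5,6,7,8}:20  {1,2,3,5,8}:5  {1,2,3,7,8}:5  {2,3,4,5,8}:10  {2,3,5,7,8}:20  {2,3,6,7,8}:10  {3,4,5,7,8}:30  {3,5,6,7,8}:30  {4,5,6,7,8}:30
  |U|=6: {0,2,3,6,7,8}:20  {0,3,5,6,7,8}:60  {0,4,5,6,7,8}:60  {1,2,3,4,5,8}:15  {1,2,3,5,7,8}:30  {1,2,3,6,7,8}:15  {2,3,4,5,7,8}:60  {2,3,5,6,7,8}:60  {3,4,5,6,7,8}:90
  |U|=7: {0,1,2,3,6,7,8}:35  {0,2,3,5,6,7,8}:140  {0,3,4,5,6,7,8}:210  {1,2,3,4,5,7,8}:105  {1,2,3,5,6,7,8}:105  {2,3,4,5,6,7,8}:210
  start at 0(x): 420
  start at 1(c): 560
  start at 4(a): 280
sum over floor = 1260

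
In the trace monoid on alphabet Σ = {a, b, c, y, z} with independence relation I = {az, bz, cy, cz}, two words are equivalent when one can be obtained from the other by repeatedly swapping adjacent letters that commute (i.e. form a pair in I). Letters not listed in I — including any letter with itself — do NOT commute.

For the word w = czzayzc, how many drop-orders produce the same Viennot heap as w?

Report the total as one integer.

#0=c has no predecessor
#1=z has no predecessor
#2=z depends on [1:z]
#3=a depends on [0:c]
#4=y depends on [2:z, 3:a]
#5=z depends on [4:y]
#6=c depends on [3:a]
sources: [0:c, 1:z]
N(rest) = Σ N(rest − s) over sources s of rest; N(one piece) = 1:
  size 1 → [5]=1  [6]=1
  size 2 → [4,5]=1  [5,6]=2
  size 3 → [2,4,5]=1  [4,5,6]=3
  size 4 → [1,2,4,5]=1  [2,4,5,6]=4  [3,4,5,6]=3
  size 5 → [0,3,4,5,6]=3  [1,2,4,5,6]=5  [2,3,4,5,6]=7
  first=0(c) contributes 12
  first=1(z) contributes 10
|[w]| = 22

22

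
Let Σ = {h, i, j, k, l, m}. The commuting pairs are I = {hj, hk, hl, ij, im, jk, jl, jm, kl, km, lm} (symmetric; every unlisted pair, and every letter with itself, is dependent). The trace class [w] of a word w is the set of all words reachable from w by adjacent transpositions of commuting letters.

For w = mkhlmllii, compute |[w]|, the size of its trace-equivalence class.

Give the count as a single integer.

260

piece 0:m — minimal
piece 1:k — minimal
piece 2:h rests on {0:m}
piece 3:l — minimal
piece 4:m rests on {2:h}
piece 5:l rests on {3:l}
piece 6:l rests on {5:l}
piece 7:i rests on {1:k, 2:h, 6:l}
piece 8:i rests on {7:i}
minimal pieces: {0:m, 1:k, 3:l}
ways to finish when only these pieces remain (= sum over removing one remaining piece with nothing left below it):
  1 left: {4}→1  {8}→1
  2 left: {4,8}→2  {7,8}→1
  3 left: {1,7,8}→1  {4,7,8}→3  {6,7,8}→1
  4 left: {1,4,7,8}→4  {1,6,7,8}→2  {2,4,7,8}→3  {4,6,7,8}→4  {5,6,7,8}→1
  5 left: {0,2,4,7,8}→3  {1,2,4,7,8}→7  {1,4,6,7,8}→10  {1,5,6,7,8}→3  {2,4,6,7,8}→7  {3,5,6,7,8}→1  {4,5,6,7,8}→5
  6 left: {0,1,2,4,7,8}→10  {0,2,4,6,7,8}→10  {1,2,4,6,7,8}→24  {1,3,5,6,7,8}→4  {1,4,5,6,7,8}→18  {2,4,5,6,7,8}→12  {3,4,5,6,7,8}→6
  7 left: {0,1,2,4,6,7,8}→44  {0,2,4,5,6,7,8}→22  {1,2,4,5,6,7,8}→54  {1,3,4,5,6,7,8}→28  {2,3,4,5,6,7,8}→18
  placing 0:m first → 100 extensions
  placing 1:k first → 40 extensions
  placing 3:l first → 120 extensions
total linear extensions = 260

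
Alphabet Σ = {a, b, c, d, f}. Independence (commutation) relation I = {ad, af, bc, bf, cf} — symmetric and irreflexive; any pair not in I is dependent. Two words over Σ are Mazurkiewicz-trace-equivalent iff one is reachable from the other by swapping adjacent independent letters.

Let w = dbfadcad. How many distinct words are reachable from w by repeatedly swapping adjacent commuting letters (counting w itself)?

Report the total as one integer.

10

#0=d has no predecessor
#1=b depends on [0:d]
#2=f depends on [0:d]
#3=a depends on [1:b]
#4=d depends on [1:b, 2:f]
#5=c depends on [3:a, 4:d]
#6=a depends on [5:c]
#7=d depends on [5:c]
sources: [0:d]
N(rest) = Σ N(rest − s) over sources s of rest; N(one piece) = 1:
  size 1 → [6]=1  [7]=1
  size 2 → [6,7]=2
  size 3 → [5,6,7]=2
  size 4 → [3,5,6,7]=2  [4,5,6,7]=2
  size 5 → [2,4,5,6,7]=2  [3,4,5,6,7]=4
  size 6 → [1,3,4,5,6,7]=4  [2,3,4,5,6,7]=6
  first=0(d) contributes 10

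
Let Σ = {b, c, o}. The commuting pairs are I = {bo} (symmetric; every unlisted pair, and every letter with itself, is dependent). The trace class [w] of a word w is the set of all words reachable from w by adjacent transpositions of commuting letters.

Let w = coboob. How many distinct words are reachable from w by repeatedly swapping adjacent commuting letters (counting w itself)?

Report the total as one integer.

10

drop 0:c onto floor
drop 1:o onto {0:c}
drop 2:b onto {0:c}
drop 3:o onto {1:o}
drop 4:o onto {3:o}
drop 5:b onto {2:b}
ground layer = {0:c}
drop-orders for the pieces not yet dropped (sum over which currently-grounded one goes next):
  1 to go: {4} 1  {5} 1
  2 to go: {2,5} 1  {3,4} 1  {4,5} 2
  3 to go: {1,3,4} 1  {2,4,5} 3  {3,4,5} 3
  4 to go: {1,3,4,5} 4  {2,3,4,5} 6
  if 0:c drops first: 10 orders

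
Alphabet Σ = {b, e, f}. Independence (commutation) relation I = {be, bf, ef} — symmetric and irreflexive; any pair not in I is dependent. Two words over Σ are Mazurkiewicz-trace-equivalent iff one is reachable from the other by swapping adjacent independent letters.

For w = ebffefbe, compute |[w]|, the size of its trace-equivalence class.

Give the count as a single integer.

piece 0:e — minimal
piece 1:b — minimal
piece 2:f — minimal
piece 3:f rests on {2:f}
piece 4:e rests on {0:e}
piece 5:f rests on {3:f}
piece 6:b rests on {1:b}
piece 7:e rests on {4:e}
minimal pieces: {0:e, 1:b, 2:f}
ways to finish when only these pieces remain (= sum over removing one remaining piece with nothing left below it):
  1 left: {5}→1  {6}→1  {7}→1
  2 left: {1,6}→1  {3,5}→1  {4,7}→1  {5,6}→2  {5,7}→2  {6,7}→2
  3 left: {0,4,7}→1  {1,5,6}→3  {1,6,7}→3  {2,3,5}→1  {3,5,6}→3  {3,5,7}→3  {4,5,7}→3  {4,6,7}→3  {5,6,7}→6
  4 left: {0,4,5,7}→4  {0,4,6,7}→4  {1,3,5,6}→6  {1,4,6,7}→6  {1,5,6,7}→12  {2,3,5,6}→4  {2,3,5,7}→4  {3,4,5,7}→6  {3,5,6,7}→12  {4,5,6,7}→12
  5 left: {0,1,4,6,7}→10  {0,3,4,5,7}→10  {0,4,5,6,7}→20  {1,2,3,5,6}→10  {1,3,5,6,7}→30  {1,4,5,6,7}→30  {2,3,4,5,7}→10  {2,3,5,6,7}→20  {3,4,5,6,7}→30
  6 left: {0,1,4,5,6,7}→60  {0,2,3,4,5,7}→20  {0,3,4,5,6,7}→60  {1,2,3,5,6,7}→60  {1,3,4,5,6,7}→90  {2,3,4,5,6,7}→60
  placing 0:e first → 210 extensions
  placing 1:b first → 140 extensions
  placing 2:f first → 210 extensions
total linear extensions = 560

560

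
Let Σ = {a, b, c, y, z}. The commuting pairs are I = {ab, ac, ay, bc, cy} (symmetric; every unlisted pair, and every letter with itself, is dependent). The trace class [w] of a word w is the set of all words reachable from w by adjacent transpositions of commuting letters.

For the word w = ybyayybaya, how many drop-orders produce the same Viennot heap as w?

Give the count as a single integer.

120

piece 0:y — minimal
piece 1:b rests on {0:y}
piece 2:y rests on {1:b}
piece 3:a — minimal
piece 4:y rests on {2:y}
piece 5:y rests on {4:y}
piece 6:b rests on {5:y}
piece 7:a rests on {3:a}
piece 8:y rests on {6:b}
piece 9:a rests on {7:a}
minimal pieces: {0:y, 3:a}
ways to finish when only these pieces remain (= sum over removing one remaining piece with nothing left below it):
  1 left: {8}→1  {9}→1
  2 left: {6,8}→1  {7,9}→1  {8,9}→2
  3 left: {3,7,9}→1  {5,6,8}→1  {6,8,9}→3  {7,8,9}→3
  4 left: {3,7,8,9}→4  {4,5,6,8}→1  {5,6,8,9}→4  {6,7,8,9}→6
  5 left: {2,4,5,6,8}→1  {3,6,7,8,9}→10  {4,5,6,8,9}→5  {5,6,7,8,9}→10
  6 left: {1,2,4,5,6,8}→1  {2,4,5,6,8,9}→6  {3,5,6,7,8,9}→20  {4,5,6,7,8,9}→15
  7 left: {0,1,2,4,5,6,8}→1  {1,2,4,5,6,8,9}→7  {2,4,5,6,7,8,9}→21  {3,4,5,6,7,8,9}→35
  8 left: {0,1,2,4,5,6,8,9}→8  {1,2,4,5,6,7,8,9}→28  {2,3,4,5,6,7,8,9}→56
  placing 0:y first → 84 extensions
  placing 3:a first → 36 extensions
total linear extensions = 120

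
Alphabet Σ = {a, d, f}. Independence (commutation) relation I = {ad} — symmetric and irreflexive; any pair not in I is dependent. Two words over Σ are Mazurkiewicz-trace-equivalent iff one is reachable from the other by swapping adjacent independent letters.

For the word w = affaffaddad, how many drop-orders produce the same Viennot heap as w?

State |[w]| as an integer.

10

#0=a has no predecessor
#1=f depends on [0:a]
#2=f depends on [1:f]
#3=a depends on [2:f]
#4=f depends on [3:a]
#5=f depends on [4:f]
#6=a depends on [5:f]
#7=d depends on [5:f]
#8=d depends on [7:d]
#9=a depends on [6:a]
#10=d depends on [8:d]
sources: [0:a]
N(rest) = Σ N(rest − s) over sources s of rest; N(one piece) = 1:
  size 1 → [9]=1  [10]=1
  size 2 → [6,9]=1  [8,10]=1  [9,10]=2
  size 3 → [6,9,10]=3  [7,8,10]=1  [8,9,10]=3
  size 4 → [6,8,9,10]=6  [7,8,9,10]=4
  size 5 → [6,7,8,9,10]=10
  size 6 → [5,6,7,8,9,10]=10
  size 7 → [4,5,6,7,8,9,10]=10
  size 8 → [3,4,5,6,7,8,9,10]=10
  size 9 → [2,3,4,5,6,7,8,9,10]=10
  first=0(a) contributes 10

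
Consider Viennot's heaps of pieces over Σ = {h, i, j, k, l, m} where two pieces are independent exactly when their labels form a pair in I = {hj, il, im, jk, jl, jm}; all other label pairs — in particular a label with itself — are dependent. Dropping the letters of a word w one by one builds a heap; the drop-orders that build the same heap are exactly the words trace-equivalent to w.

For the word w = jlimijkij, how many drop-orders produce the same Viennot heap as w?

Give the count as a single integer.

#0=j has no predecessor
#1=l has no predecessor
#2=i depends on [0:j]
#3=m depends on [1:l]
#4=i depends on [2:i]
#5=j depends on [4:i]
#6=k depends on [3:m, 4:i]
#7=i depends on [5:j, 6:k]
#8=j depends on [7:i]
sources: [0:j, 1:l]
N(rest) = Σ N(rest − s) over sources s of rest; N(one piece) = 1:
  size 1 → [8]=1
  size 2 → [7,8]=1
  size 3 → [5,7,8]=1  [6,7,8]=1
  size 4 → [3,6,7,8]=1  [5,6,7,8]=2
  size 5 → [1,3,6,7,8]=1  [3,5,6,7,8]=3  [4,5,6,7,8]=2
  size 6 → [1,3,5,6,7,8]=4  [2,4,5,6,7,8]=2  [3,4,5,6,7,8]=5
  size 7 → [0,2,4,5,6,7,8]=2  [1,3,4,5,6,7,8]=9  [2,3,4,5,6,7,8]=7
  first=0(j) contributes 16
  first=1(l) contributes 9
|[w]| = 25

25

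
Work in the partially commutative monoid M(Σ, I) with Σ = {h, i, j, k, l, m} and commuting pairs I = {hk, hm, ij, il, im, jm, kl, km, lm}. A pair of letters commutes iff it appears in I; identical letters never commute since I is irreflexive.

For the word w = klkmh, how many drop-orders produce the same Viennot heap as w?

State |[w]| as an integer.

30

piece 0:k — minimal
piece 1:l — minimal
piece 2:k rests on {0:k}
piece 3:m — minimal
piece 4:h rests on {1:l}
minimal pieces: {0:k, 1:l, 3:m}
ways to finish when only these pieces remain (= sum over removing one remaining piece with nothing left below it):
  1 left: {2}→1  {3}→1  {4}→1
  2 left: {0,2}→1  {1,4}→1  {2,3}→2  {2,4}→2  {3,4}→2
  3 left: {0,2,3}→3  {0,2,4}→3  {1,2,4}→3  {1,3,4}→3  {2,3,4}→6
  placing 0:k first → 12 extensions
  placing 1:l first → 12 extensions
  placing 3:m first → 6 extensions
total linear extensions = 30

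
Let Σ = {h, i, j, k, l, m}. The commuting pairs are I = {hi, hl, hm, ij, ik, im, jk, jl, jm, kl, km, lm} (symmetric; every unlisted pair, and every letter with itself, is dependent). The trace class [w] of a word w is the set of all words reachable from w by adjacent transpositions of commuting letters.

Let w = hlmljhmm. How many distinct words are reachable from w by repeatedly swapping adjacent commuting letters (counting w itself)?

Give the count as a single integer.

0(h) covers ∅
1(l) covers ∅
2(m) covers ∅
3(l) covers 1:l
4(j) covers 0:h
5(h) covers 4:j
6(m) covers 2:m
7(m) covers 6:m
floor of heap: 0:h, 1:l, 2:m
completions by unplaced set U, small U first (add the entries for U minus each lowest piece of U):
  |U|=1: {3}:1  {5}:1  {7}:1
  |U|=2: {1,3}:1  {3,5}:2  {3,7}:2  {4,5}:1  {5,7}:2  {6,7}:1
  |U|=3: {0,4,5}:1  {1,3,5}:3  {1,3,7}:3  {2,6,7}:1  {3,4,5}:3  {3,5,7}:6  {3,6,7}:3  {4,5,7}:3  {5,6,7}:3
  |U|=4: {0,3,4,5}:4  {0,4,5,7}:4  {1,3,4,5}:6  {1,3,5,7}:12  {1,3,6,7}:6  {2,3,6,7}:4  {2,5,6,7}:4  {3,4,5,7}:12  {3,5,6,7}:12  {4,5,6,7}:6
  |U|=5: {0,1,3,4,5}:10  {0,3,4,5,7}:20  {0,4,5,6,7}:10  {1,2,3,6,7}:10  {1,3,4,5,7}:30  {1,3,5,6,7}:30  {2,3,5,6,7}:20  {2,4,5,6,7}:10  {3,4,5,6,7}:30
  |U|=6: {0,1,3,4,5,7}:60  {0,2,4,5,6,7}:20  {0,3,4,5,6,7}:60  {1,2,3,5,6,7}:60  {1,3,4,5,6,7}:90  {2,3,4,5,6,7}:60
  start at 0(h): 210
  start at 1(l): 140
  start at 2(m): 210
sum over floor = 560

560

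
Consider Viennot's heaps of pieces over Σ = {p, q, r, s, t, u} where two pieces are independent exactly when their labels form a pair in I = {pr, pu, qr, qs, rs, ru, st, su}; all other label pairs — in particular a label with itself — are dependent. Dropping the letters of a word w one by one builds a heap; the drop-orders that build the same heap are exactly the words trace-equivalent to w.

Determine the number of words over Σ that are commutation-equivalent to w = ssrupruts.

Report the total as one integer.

630

drop 0:s onto floor
drop 1:s onto {0:s}
drop 2:r onto floor
drop 3:u onto floor
drop 4:p onto {1:s}
drop 5:r onto {2:r}
drop 6:u onto {3:u}
drop 7:t onto {4:p, 5:r, 6:u}
drop 8:s onto {4:p}
ground layer = {0:s, 2:r, 3:u}
drop-orders for the pieces not yet dropped (sum over which currently-grounded one goes next):
  1 to go: {7} 1  {8} 1
  2 to go: {5,7} 1  {6,7} 1  {7,8} 2
  3 to go: {2,5,7} 1  {3,6,7} 1  {4,7,8} 2  {5,6,7} 2  {5,7,8} 3  {6,7,8} 3
  4 to go: {1,4,7,8} 2  {2,5,6,7} 3  {2,5,7,8} 4  {3,5,6,7} 3  {3,6,7,8} 4  {4,5,7,8} 5  {4,6,7,8} 5  {5,6,7,8} 8
  5 to go: {0,1,4,7,8} 2  {1,4,5,7,8} 7  {1,4,6,7,8} 7  {2,3,5,6,7} 6  {2,4,5,7,8} 9  {2,5,6,7,8} 15  {3,4,6,7,8} 9  {3,5,6,7,8} 15  {4,5,6,7,8} 18
  6 to go: {0,1,4,5,7,8} 9  {0,1,4,6,7,8} 9  {1,2,4,5,7,8} 16  {1,3,4,6,7,8} 16  {1,4,5,6,7,8} 32  {2,3,5,6,7,8} 36  {2,4,5,6,7,8} 42  {3,4,5,6,7,8} 42
  7 to go: {0,1,2,4,5,7,8} 25  {0,1,3,4,6,7,8} 25  {0,1,4,5,6,7,8} 50  {1,2,4,5,6,7,8} 90  {1,3,4,5,6,7,8} 90  {2,3,4,5,6,7,8} 120
  if 0:s drops first: 300 orders
  if 2:r drops first: 165 orders
  if 3:u drops first: 165 orders
heap linearizations: 630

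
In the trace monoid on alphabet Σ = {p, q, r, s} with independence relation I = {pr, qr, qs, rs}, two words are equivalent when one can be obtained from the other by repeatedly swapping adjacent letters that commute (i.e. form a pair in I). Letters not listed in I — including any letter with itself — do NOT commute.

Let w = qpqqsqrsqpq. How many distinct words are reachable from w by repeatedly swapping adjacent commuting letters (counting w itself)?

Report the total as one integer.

piece 0:q — minimal
piece 1:p rests on {0:q}
piece 2:q rests on {1:p}
piece 3:q rests on {2:q}
piece 4:s rests on {1:p}
piece 5:q rests on {3:q}
piece 6:r — minimal
piece 7:s rests on {4:s}
piece 8:q rests on {5:q}
piece 9:p rests on {7:s, 8:q}
piece 10:q rests on {9:p}
minimal pieces: {0:q, 6:r}
ways to finish when only these pieces remain (= sum over removing one remaining piece with nothing left below it):
  1 left: {6}→1  {10}→1
  2 left: {6,10}→2  {9,10}→1
  3 left: {6,9,10}→3  {7,9,10}→1  {8,9,10}→1
  4 left: {4,7,9,10}→1  {5,8,9,10}→1  {6,7,9,10}→4  {6,8,9,10}→4  {7,8,9,10}→2
  5 left: {3,5,8,9,10}→1  {4,6,7,9,10}→5  {4,7,8,9,10}→3  {5,6,8,9,10}→5  {5,7,8,9,10}→3  {6,7,8,9,10}→10
  6 left: {2,3,5,8,9,10}→1  {3,5,6,8,9,10}→6  {3,5,7,8,9,10}→4  {4,5,7,8,9,10}→6  {4,6,7,8,9,10}→18  {5,6,7,8,9,10}→18
  7 left: {2,3,5,6,8,9,10}→7  {2,3,5,7,8,9,10}→5  {3,4,5,7,8,9,10}→10  {3,5,6,7,8,9,10}→28  {4,5,6,7,8,9,10}→42
  8 left: {2,3,4,5,7,8,9,10}→15  {2,3,5,6,7,8,9,10}→40  {3,4,5,6,7,8,9,10}→80
  9 left: {1,2,3,4,5,7,8,9,10}→15  {2,3,4,5,6,7,8,9,10}→135
  placing 0:q first → 150 extensions
  placing 6:r first → 15 extensions
total linear extensions = 165

165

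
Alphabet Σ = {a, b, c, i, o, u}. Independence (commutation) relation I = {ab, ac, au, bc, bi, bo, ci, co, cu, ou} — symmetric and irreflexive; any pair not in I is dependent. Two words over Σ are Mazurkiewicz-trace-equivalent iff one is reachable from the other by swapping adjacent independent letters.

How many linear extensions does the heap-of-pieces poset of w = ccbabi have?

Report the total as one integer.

90

piece 0:c — minimal
piece 1:c rests on {0:c}
piece 2:b — minimal
piece 3:a — minimal
piece 4:b rests on {2:b}
piece 5:i rests on {3:a}
minimal pieces: {0:c, 2:b, 3:a}
ways to finish when only these pieces remain (= sum over removing one remaining piece with nothing left below it):
  1 left: {1}→1  {4}→1  {5}→1
  2 left: {0,1}→1  {1,4}→2  {1,5}→2  {2,4}→1  {3,5}→1  {4,5}→2
  3 left: {0,1,4}→3  {0,1,5}→3  {1,2,4}→3  {1,3,5}→3  {1,4,5}→6  {2,4,5}→3  {3,4,5}→3
  4 left: {0,1,2,4}→6  {0,1,3,5}→6  {0,1,4,5}→12  {1,2,4,5}→12  {1,3,4,5}→12  {2,3,4,5}→6
  placing 0:c first → 30 extensions
  placing 2:b first → 30 extensions
  placing 3:a first → 30 extensions
total linear extensions = 90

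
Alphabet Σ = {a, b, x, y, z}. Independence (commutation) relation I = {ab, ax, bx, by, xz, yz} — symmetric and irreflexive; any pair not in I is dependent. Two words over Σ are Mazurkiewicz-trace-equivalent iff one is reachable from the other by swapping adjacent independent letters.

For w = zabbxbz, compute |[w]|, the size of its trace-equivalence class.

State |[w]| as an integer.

28

#0=z has no predecessor
#1=a depends on [0:z]
#2=b depends on [0:z]
#3=b depends on [2:b]
#4=x has no predecessor
#5=b depends on [3:b]
#6=z depends on [1:a, 5:b]
sources: [0:z, 4:x]
N(rest) = Σ N(rest − s) over sources s of rest; N(one piece) = 1:
  size 1 → [4]=1  [6]=1
  size 2 → [1,6]=1  [4,6]=2  [5,6]=1
  size 3 → [1,4,6]=3  [1,5,6]=2  [3,5,6]=1  [4,5,6]=3
  size 4 → [1,3,5,6]=3  [1,4,5,6]=8  [2,3,5,6]=1  [3,4,5,6]=4
  size 5 → [1,2,3,5,6]=4  [1,3,4,5,6]=15  [2,3,4,5,6]=5
  first=0(z) contributes 24
  first=4(x) contributes 4
|[w]| = 28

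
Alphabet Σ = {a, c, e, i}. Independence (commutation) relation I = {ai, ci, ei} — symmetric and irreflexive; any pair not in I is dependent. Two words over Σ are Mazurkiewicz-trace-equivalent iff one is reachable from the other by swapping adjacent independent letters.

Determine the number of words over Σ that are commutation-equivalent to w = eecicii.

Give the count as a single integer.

drop 0:e onto floor
drop 1:e onto {0:e}
drop 2:c onto {1:e}
drop 3:i onto floor
drop 4:c onto {2:c}
drop 5:i onto {3:i}
drop 6:i onto {5:i}
ground layer = {0:e, 3:i}
drop-orders for the pieces not yet dropped (sum over which currently-grounded one goes next):
  1 to go: {4} 1  {6} 1
  2 to go: {2,4} 1  {4,6} 2  {5,6} 1
  3 to go: {1,2,4} 1  {2,4,6} 3  {3,5,6} 1  {4,5,6} 3
  4 to go: {0,1,2,4} 1  {1,2,4,6} 4  {2,4,5,6} 6  {3,4,5,6} 4
  5 to go: {0,1,2,4,6} 5  {1,2,4,5,6} 10  {2,3,4,5,6} 10
  if 0:e drops first: 20 orders
  if 3:i drops first: 15 orders
heap linearizations: 35

35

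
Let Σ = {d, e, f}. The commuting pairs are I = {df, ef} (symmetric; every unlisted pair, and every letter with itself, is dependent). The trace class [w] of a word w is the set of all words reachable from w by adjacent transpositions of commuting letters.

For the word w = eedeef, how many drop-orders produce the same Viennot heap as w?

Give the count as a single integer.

0(e) covers ∅
1(e) covers 0:e
2(d) covers 1:e
3(e) covers 2:d
4(e) covers 3:e
5(f) covers ∅
floor of heap: 0:e, 5:f
completions by unplaced set U, small U first (add the entries for U minus each lowest piece of U):
  |U|=1: {4}:1  {5}:1
  |U|=2: {3,4}:1  {4,5}:2
  |U|=3: {2,3,4}:1  {3,4,5}:3
  |U|=4: {1,2,3,4}:1  {2,3,4,5}:4
  start at 0(e): 5
  start at 5(f): 1
sum over floor = 6

6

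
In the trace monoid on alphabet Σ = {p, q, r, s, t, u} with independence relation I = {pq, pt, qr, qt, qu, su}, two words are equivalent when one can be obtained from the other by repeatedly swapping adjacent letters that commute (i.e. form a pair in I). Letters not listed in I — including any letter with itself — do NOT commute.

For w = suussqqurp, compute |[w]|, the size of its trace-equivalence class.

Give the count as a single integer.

piece 0:s — minimal
piece 1:u — minimal
piece 2:u rests on {1:u}
piece 3:s rests on {0:s}
piece 4:s rests on {3:s}
piece 5:q rests on {4:s}
piece 6:q rests on {5:q}
piece 7:u rests on {2:u}
piece 8:r rests on {4:s, 7:u}
piece 9:p rests on {8:r}
minimal pieces: {0:s, 1:u}
ways to finish when only these pieces remain (= sum over removing one remaining piece with nothing left below it):
  1 left: {6}→1  {9}→1
  2 left: {5,6}→1  {6,9}→2  {8,9}→1
  3 left: {5,6,9}→3  {6,8,9}→3  {7,8,9}→1
  4 left: {2,7,8,9}→1  {5,6,8,9}→6  {6,7,8,9}→4
  5 left: {1,2,7,8,9}→1  {2,6,7,8,9}→5  {4,5,6,8,9}→6  {5,6,7,8,9}→10
  6 left: {1,2,6,7,8,9}→6  {2,5,6,7,8,9}→15  {3,4,5,6,8,9}→6  {4,5,6,7,8,9}→16
  7 left: {0,3,4,5,6,8,9}→6  {1,2,5,6,7,8,9}→21  {2,4,5,6,7,8,9}→31  {3,4,5,6,7,8,9}→22
  8 left: {0,3,4,5,6,7,8,9}→28  {1,2,4,5,6,7,8,9}→52  {2,3,4,5,6,7,8,9}→53
  placing 0:s first → 105 extensions
  placing 1:u first → 81 extensions
total linear extensions = 186

186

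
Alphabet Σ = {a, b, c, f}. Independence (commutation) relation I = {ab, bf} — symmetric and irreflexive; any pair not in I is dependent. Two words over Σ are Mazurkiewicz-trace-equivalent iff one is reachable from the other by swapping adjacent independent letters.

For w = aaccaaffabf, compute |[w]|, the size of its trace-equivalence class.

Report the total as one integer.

piece 0:a — minimal
piece 1:a rests on {0:a}
piece 2:c rests on {1:a}
piece 3:c rests on {2:c}
piece 4:a rests on {3:c}
piece 5:a rests on {4:a}
piece 6:f rests on {5:a}
piece 7:f rests on {6:f}
piece 8:a rests on {7:f}
piece 9:b rests on {3:c}
piece 10:f rests on {8:a}
minimal pieces: {0:a}
ways to finish when only these pieces remain (= sum over removing one remaining piece with nothing left below it):
  1 left: {9}→1  {10}→1
  2 left: {8,10}→1  {9,10}→2
  3 left: {7,8,10}→1  {8,9,10}→3
  4 left: {6,7,8,10}→1  {7,8,9,10}→4
  5 left: {5,6,7,8,10}→1  {6,7,8,9,10}→5
  6 left: {4,5,6,7,8,10}→1  {5,6,7,8,9,10}→6
  7 left: {4,5,6,7,8,9,10}→7
  8 left: {3,4,5,6,7,8,9,10}→7
  9 left: {2,3,4,5,6,7,8,9,10}→7
  placing 0:a first → 7 extensions

7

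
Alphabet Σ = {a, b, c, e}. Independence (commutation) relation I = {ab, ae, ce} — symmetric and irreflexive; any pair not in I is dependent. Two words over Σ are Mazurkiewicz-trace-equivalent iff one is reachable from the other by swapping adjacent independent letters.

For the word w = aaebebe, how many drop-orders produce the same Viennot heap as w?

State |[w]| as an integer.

21

piece 0:a — minimal
piece 1:a rests on {0:a}
piece 2:e — minimal
piece 3:b rests on {2:e}
piece 4:e rests on {3:b}
piece 5:b rests on {4:e}
piece 6:e rests on {5:b}
minimal pieces: {0:a, 2:e}
ways to finish when only these pieces remain (= sum over removing one remaining piece with nothing left below it):
  1 left: {1}→1  {6}→1
  2 left: {0,1}→1  {1,6}→2  {5,6}→1
  3 left: {0,1,6}→3  {1,5,6}→3  {4,5,6}→1
  4 left: {0,1,5,6}→6  {1,4,5,6}→4  {3,4,5,6}→1
  5 left: {0,1,4,5,6}→10  {1,3,4,5,6}→5  {2,3,4,5,6}→1
  placing 0:a first → 6 extensions
  placing 2:e first → 15 extensions
total linear extensions = 21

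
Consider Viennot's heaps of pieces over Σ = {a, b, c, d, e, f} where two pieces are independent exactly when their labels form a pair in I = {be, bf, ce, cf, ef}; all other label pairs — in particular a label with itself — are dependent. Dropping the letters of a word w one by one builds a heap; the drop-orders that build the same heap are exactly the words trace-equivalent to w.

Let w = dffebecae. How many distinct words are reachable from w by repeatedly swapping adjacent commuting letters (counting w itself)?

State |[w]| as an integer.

90

#0=d has no predecessor
#1=f depends on [0:d]
#2=f depends on [1:f]
#3=e depends on [0:d]
#4=b depends on [0:d]
#5=e depends on [3:e]
#6=c depends on [4:b]
#7=a depends on [2:f, 5:e, 6:c]
#8=e depends on [7:a]
sources: [0:d]
N(rest) = Σ N(rest − s) over sources s of rest; N(one piece) = 1:
  size 1 → [8]=1
  size 2 → [7,8]=1
  size 3 → [2,7,8]=1  [5,7,8]=1  [6,7,8]=1
  size 4 → [1,2,7,8]=1  [2,5,7,8]=2  [2,6,7,8]=2  [3,5,7,8]=1  [4,6,7,8]=1  [5,6,7,8]=2
  size 5 → [1,2,5,7,8]=3  [1,2,6,7,8]=3  [2,3,5,7,8]=3  [2,4,6,7,8]=3  [2,5,6,7,8]=6  [3,5,6,7,8]=3  [4,5,6,7,8]=3
  size 6 → [1,2,3,5,7,8]=6  [1,2,4,6,7,8]=6  [1,2,5,6,7,8]=12  [2,3,5,6,7,8]=12  [2,4,5,6,7,8]=12  [3,4,5,6,7,8]=6
  size 7 → [1,2,3,5,6,7,8]=30  [1,2,4,5,6,7,8]=30  [2,3,4,5,6,7,8]=30
  first=0(d) contributes 90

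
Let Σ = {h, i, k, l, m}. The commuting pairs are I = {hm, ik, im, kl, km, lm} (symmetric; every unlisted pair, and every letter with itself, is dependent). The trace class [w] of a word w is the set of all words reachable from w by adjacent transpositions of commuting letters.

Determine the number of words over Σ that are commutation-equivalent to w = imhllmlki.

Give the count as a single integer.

piece 0:i — minimal
piece 1:m — minimal
piece 2:h rests on {0:i}
piece 3:l rests on {2:h}
piece 4:l rests on {3:l}
piece 5:m rests on {1:m}
piece 6:l rests on {4:l}
piece 7:k rests on {2:h}
piece 8:i rests on {6:l}
minimal pieces: {0:i, 1:m}
ways to finish when only these pieces remain (= sum over removing one remaining piece with nothing left below it):
  1 left: {5}→1  {7}→1  {8}→1
  2 left: {1,5}→1  {5,7}→2  {5,8}→2  {6,8}→1  {7,8}→2
  3 left: {1,5,7}→3  {1,5,8}→3  {4,6,8}→1  {5,6,8}→3  {5,7,8}→6  {6,7,8}→3
  4 left: {1,5,6,8}→6  {1,5,7,8}→12  {3,4,6,8}→1  {4,5,6,8}→4  {4,6,7,8}→4  {5,6,7,8}→12
  5 left: {1,4,5,6,8}→10  {1,5,6,7,8}→30  {3,4,5,6,8}→5  {3,4,6,7,8}→5  {4,5,6,7,8}→20
  6 left: {1,3,4,5,6,8}→15  {1,4,5,6,7,8}→60  {2,3,4,6,7,8}→5  {3,4,5,6,7,8}→30
  7 left: {0,2,3,4,6,7,8}→5  {1,3,4,5,6,7,8}→105  {2,3,4,5,6,7,8}→35
  placing 0:i first → 140 extensions
  placing 1:m first → 40 extensions
total linear extensions = 180

180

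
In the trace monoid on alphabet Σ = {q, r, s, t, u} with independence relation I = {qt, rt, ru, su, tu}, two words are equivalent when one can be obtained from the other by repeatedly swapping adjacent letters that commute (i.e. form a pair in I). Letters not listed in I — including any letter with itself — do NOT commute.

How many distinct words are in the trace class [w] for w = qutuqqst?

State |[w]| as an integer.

#0=q has no predecessor
#1=u depends on [0:q]
#2=t has no predecessor
#3=u depends on [1:u]
#4=q depends on [3:u]
#5=q depends on [4:q]
#6=s depends on [2:t, 5:q]
#7=t depends on [6:s]
sources: [0:q, 2:t]
N(rest) = Σ N(rest − s) over sources s of rest; N(one piece) = 1:
  size 1 → [7]=1
  size 2 → [6,7]=1
  size 3 → [2,6,7]=1  [5,6,7]=1
  size 4 → [2,5,6,7]=2  [4,5,6,7]=1
  size 5 → [2,4,5,6,7]=3  [3,4,5,6,7]=1
  size 6 → [1,3,4,5,6,7]=1  [2,3,4,5,6,7]=4
  first=0(q) contributes 5
  first=2(t) contributes 1
|[w]| = 6

6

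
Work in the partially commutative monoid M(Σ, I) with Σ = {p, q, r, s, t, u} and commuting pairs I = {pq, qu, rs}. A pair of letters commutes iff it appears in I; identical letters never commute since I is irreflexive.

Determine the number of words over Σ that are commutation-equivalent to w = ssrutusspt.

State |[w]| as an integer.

drop 0:s onto floor
drop 1:s onto {0:s}
drop 2:r onto floor
drop 3:u onto {1:s, 2:r}
drop 4:t onto {3:u}
drop 5:u onto {4:t}
drop 6:s onto {5:u}
drop 7:s onto {6:s}
drop 8:p onto {7:s}
drop 9:t onto {8:p}
ground layer = {0:s, 2:r}
drop-orders for the pieces not yet dropped (sum over which currently-grounded one goes next):
  1 to go: {9} 1
  2 to go: {8,9} 1
  3 to go: {7,8,9} 1
  4 to go: {6,7,8,9} 1
  5 to go: {5,6,7,8,9} 1
  6 to go: {4,5,6,7,8,9} 1
  7 to go: {3,4,5,6,7,8,9} 1
  8 to go: {1,3,4,5,6,7,8,9} 1  {2,3,4,5,6,7,8,9} 1
  if 0:s drops first: 2 orders
  if 2:r drops first: 1 orders
heap linearizations: 3

3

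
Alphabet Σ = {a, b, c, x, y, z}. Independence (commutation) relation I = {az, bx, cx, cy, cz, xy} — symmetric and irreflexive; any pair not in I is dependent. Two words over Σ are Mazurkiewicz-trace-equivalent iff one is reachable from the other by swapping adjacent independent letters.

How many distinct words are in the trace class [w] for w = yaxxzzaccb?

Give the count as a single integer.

10

piece 0:y — minimal
piece 1:a rests on {0:y}
piece 2:x rests on {1:a}
piece 3:x rests on {2:x}
piece 4:z rests on {3:x}
piece 5:z rests on {4:z}
piece 6:a rests on {3:x}
piece 7:c rests on {6:a}
piece 8:c rests on {7:c}
piece 9:b rests on {5:z, 8:c}
minimal pieces: {0:y}
ways to finish when only these pieces remain (= sum over removing one remaining piece with nothing left below it):
  1 left: {9}→1
  2 left: {5,9}→1  {8,9}→1
  3 left: {4,5,9}→1  {5,8,9}→2  {7,8,9}→1
  4 left: {4,5,8,9}→3  {5,7,8,9}→3  {6,7,8,9}→1
  5 left: {4,5,7,8,9}→6  {5,6,7,8,9}→4
  6 left: {4,5,6,7,8,9}→10
  7 left: {3,4,5,6,7,8,9}→10
  8 left: {2,3,4,5,6,7,8,9}→10
  placing 0:y first → 10 extensions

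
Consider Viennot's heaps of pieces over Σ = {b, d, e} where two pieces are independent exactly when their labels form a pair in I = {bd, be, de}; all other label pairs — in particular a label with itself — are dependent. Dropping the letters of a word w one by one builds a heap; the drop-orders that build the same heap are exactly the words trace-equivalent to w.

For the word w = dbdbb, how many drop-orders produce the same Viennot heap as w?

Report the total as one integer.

10

piece 0:d — minimal
piece 1:b — minimal
piece 2:d rests on {0:d}
piece 3:b rests on {1:b}
piece 4:b rests on {3:b}
minimal pieces: {0:d, 1:b}
ways to finish when only these pieces remain (= sum over removing one remaining piece with nothing left below it):
  1 left: {2}→1  {4}→1
  2 left: {0,2}→1  {2,4}→2  {3,4}→1
  3 left: {0,2,4}→3  {1,3,4}→1  {2,3,4}→3
  placing 0:d first → 4 extensions
  placing 1:b first → 6 extensions
total linear extensions = 10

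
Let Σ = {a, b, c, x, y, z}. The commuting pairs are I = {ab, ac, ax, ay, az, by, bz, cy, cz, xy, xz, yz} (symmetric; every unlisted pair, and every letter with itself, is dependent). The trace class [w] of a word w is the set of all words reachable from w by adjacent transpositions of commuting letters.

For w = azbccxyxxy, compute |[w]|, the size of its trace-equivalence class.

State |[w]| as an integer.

0(a) covers ∅
1(z) covers ∅
2(b) covers ∅
3(c) covers 2:b
4(c) covers 3:c
5(x) covers 4:c
6(y) covers ∅
7(x) covers 5:x
8(x) covers 7:x
9(y) covers 6:y
floor of heap: 0:a, 1:z, 2:b, 6:y
completions by unplaced set U, small U first (add the entries for U minus each lowest piece of U):
  |U|=1: {0}:1  {1}:1  {8}:1  {9}:1
  |U|=2: {0,1}:2  {0,8}:2  {0,9}:2  {1,8}:2  {1,9}:2  {6,9}:1  {7,8}:1  {8,9}:2
  |U|=3: {0,1,8}:6  {0,1,9}:6  {0,6,9}:3  {0,7,8}:3  {0,8,9}:6  {1,6,9}:3  {1,7,8}:3  {1,8,9}:6  {5,7,8}:1  {6,8,9}:3  {7,8,9}:3
  |U|=4: {0,1,6,9}:12  {0,1,7,8}:12  {0,1,8,9}:24  {0,5,7,8}:4  {0,6,8,9}:12  {0,7,8,9}:12  {1,5,7,8}:4  {1,6,8,9}:12  {1,7,8,9}:12  {4,5,7,8}:1  {5,7,8,9}:4  {6,7,8,9}:6
  |U|=5: {0,1,5,7,8}:20  {0,1,6,8,9}:60  {0,1,7,8,9}:60  {0,4,5,7,8}:5  {0,5,7,8,9}:20  {0,6,7,8,9}:30  {1,4,5,7,8}:5  {1,5,7,8,9}:20  {1,6,7,8,9}:30  {3,4,5,7,8}:1  {4,5,7,8,9}:5  {5,6,7,8,9}:10
  |U|=6: {0,1,4,5,7,8}:30  {0,1,5,7,8,9}:120  {0,1,6,7,8,9}:180  {0,3,4,5,7,8}:6  {0,4,5,7,8,9}:30  {0,5,6,7,8,9}:60  {1,3,4,5,7,8}:6  {1,4,5,7,8,9}:30  {1,5,6,7,8,9}:60  {2,3,4,5,7,8}:1  {3,4,5,7,8,9}:6  {4,5,6,7,8,9}:15
  |U|=7: {0,1,3,4,5,7,8}:42  {0,1,4,5,7,8,9}:210  {0,1,5,6,7,8,9}:420  {0,2,3,4,5,7,8}:7  {0,3,4,5,7,8,9}:42  {0,4,5,6,7,8,9}:105  {1,2,3,4,5,7,8}:7  {1,3,4,5,7,8,9}:42  {1,4,5,6,7,8,9}:105  {2,3,4,5,7,8,9}:7  {3,4,5,6,7,8,9}:21
  |U|=8: {0,1,2,3,4,5,7,8}:56  {0,1,3,4,5,7,8,9}:336  {0,1,4,5,6,7,8,9}:840  {0,2,3,4,5,7,8,9}:56  {0,3,4,5,6,7,8,9}:168  {1,2,3,4,5,7,8,9}:56  {1,3,4,5,6,7,8,9}:168  {2,3,4,5,6,7,8,9}:28
  start at 0(a): 252
  start at 1(z): 252
  start at 2(b): 1512
  start at 6(y): 504
sum over floor = 2520

2520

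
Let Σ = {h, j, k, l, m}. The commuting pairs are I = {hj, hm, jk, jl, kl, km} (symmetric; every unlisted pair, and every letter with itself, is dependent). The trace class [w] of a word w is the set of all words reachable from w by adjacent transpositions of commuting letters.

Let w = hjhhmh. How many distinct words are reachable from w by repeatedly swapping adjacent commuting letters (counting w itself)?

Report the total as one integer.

#0=h has no predecessor
#1=j has no predecessor
#2=h depends on [0:h]
#3=h depends on [2:h]
#4=m depends on [1:j]
#5=h depends on [3:h]
sources: [0:h, 1:j]
N(rest) = Σ N(rest − s) over sources s of rest; N(one piece) = 1:
  size 1 → [4]=1  [5]=1
  size 2 → [1,4]=1  [3,5]=1  [4,5]=2
  size 3 → [1,4,5]=3  [2,3,5]=1  [3,4,5]=3
  size 4 → [0,2,3,5]=1  [1,3,4,5]=6  [2,3,4,5]=4
  first=0(h) contributes 10
  first=1(j) contributes 5
|[w]| = 15

15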